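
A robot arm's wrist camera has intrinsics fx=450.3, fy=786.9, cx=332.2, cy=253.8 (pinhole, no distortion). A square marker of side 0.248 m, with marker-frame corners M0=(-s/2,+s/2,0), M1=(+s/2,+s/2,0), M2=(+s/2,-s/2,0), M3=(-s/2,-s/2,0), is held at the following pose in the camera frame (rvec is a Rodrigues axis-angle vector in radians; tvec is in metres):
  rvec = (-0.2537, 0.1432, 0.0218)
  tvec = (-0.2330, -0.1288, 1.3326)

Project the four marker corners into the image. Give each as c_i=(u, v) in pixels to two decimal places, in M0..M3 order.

c0=(209.15, 248.30) c1=(291.80, 248.67) c2=(296.93, 108.55) c3=(217.84, 111.81)

Intrinsics K: fx=450.3, fy=786.9, cx=332.2, cy=253.8
Marker side s = 0.248 m; corners in marker frame (Z=0):
  M0 = (-0.1240, +0.1240, 0)
  M1 = (+0.1240, +0.1240, 0)
  M2 = (+0.1240, -0.1240, 0)
  M3 = (-0.1240, -0.1240, 0)
rvec = (-0.2537, 0.1432, 0.0218), |rvec| = θ = 0.29214 rad = 16.738°
Rodrigues: sinθ=0.28800, 1−cosθ=0.04237; R = I + sinθ·[k]× + (1−cosθ)·[k]×²:
    [+0.98958 -0.03953 +0.13843]
    [+0.00346 +0.96781 +0.25166]
    [-0.14392 -0.24856 +0.95787]
t = (-0.2330, -0.1288, 1.3326) m
M0: Pc = R·M0+t = (-0.36061, -0.00922, +1.31962); u = 450.3·(-0.36061)/1.31962 + 332.2 = 209.1479, v = 786.9·(-0.00922)/1.31962 + 253.8 = 248.3021
M1: Pc = R·M1+t = (-0.11519, -0.00836, +1.28393); u = 450.3·(-0.11519)/1.28393 + 332.2 = 291.7996, v = 786.9·(-0.00836)/1.28393 + 253.8 = 248.6744
M2: Pc = R·M2+t = (-0.10539, -0.24838, +1.34558); u = 450.3·(-0.10539)/1.34558 + 332.2 = 296.9309, v = 786.9·(-0.24838)/1.34558 + 253.8 = 108.5459
M3: Pc = R·M3+t = (-0.35081, -0.24924, +1.38127); u = 450.3·(-0.35081)/1.38127 + 332.2 = 217.8351, v = 786.9·(-0.24924)/1.38127 + 253.8 = 111.8111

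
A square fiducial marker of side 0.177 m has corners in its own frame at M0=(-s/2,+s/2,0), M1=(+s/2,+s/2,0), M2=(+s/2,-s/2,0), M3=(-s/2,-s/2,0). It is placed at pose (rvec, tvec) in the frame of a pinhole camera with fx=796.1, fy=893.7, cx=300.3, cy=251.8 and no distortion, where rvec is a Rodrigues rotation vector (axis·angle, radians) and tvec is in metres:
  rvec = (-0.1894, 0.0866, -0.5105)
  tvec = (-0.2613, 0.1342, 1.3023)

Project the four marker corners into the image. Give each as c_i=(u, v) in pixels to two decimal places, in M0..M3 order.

c0=(117.28, 427.78) c1=(211.98, 367.77) c2=(163.34, 261.88) c3=(71.41, 320.77)

Intrinsics K: fx=796.1, fy=893.7, cx=300.3, cy=251.8
Marker side s = 0.177 m; corners in marker frame (Z=0):
  M0 = (-0.0885, +0.0885, 0)
  M1 = (+0.0885, +0.0885, 0)
  M2 = (+0.0885, -0.0885, 0)
  M3 = (-0.0885, -0.0885, 0)
rvec = (-0.1894, 0.0866, -0.5105), |rvec| = θ = 0.55135 rad = 31.590°
Rodrigues: sinθ=0.52383, 1−cosθ=0.14818; R = I + sinθ·[k]× + (1−cosθ)·[k]×²:
    [+0.86931 +0.47703 +0.12941]
    [-0.49302 +0.85548 +0.15840]
    [-0.03515 -0.20150 +0.97886]
t = (-0.2613, 0.1342, 1.3023) m
M0: Pc = R·M0+t = (-0.29602, +0.25354, +1.28758); u = 796.1·(-0.29602)/1.28758 + 300.3 = 117.2752, v = 893.7·(+0.25354)/1.28758 + 251.8 = 427.7820
M1: Pc = R·M1+t = (-0.14215, +0.16628, +1.28136); u = 796.1·(-0.14215)/1.28136 + 300.3 = 211.9835, v = 893.7·(+0.16628)/1.28136 + 251.8 = 367.7723
M2: Pc = R·M2+t = (-0.22658, +0.01486, +1.31702); u = 796.1·(-0.22658)/1.31702 + 300.3 = 163.3371, v = 893.7·(+0.01486)/1.31702 + 251.8 = 261.8822
M3: Pc = R·M3+t = (-0.38045, +0.10212, +1.32324); u = 796.1·(-0.38045)/1.32324 + 300.3 = 71.4101, v = 893.7·(+0.10212)/1.32324 + 251.8 = 320.7723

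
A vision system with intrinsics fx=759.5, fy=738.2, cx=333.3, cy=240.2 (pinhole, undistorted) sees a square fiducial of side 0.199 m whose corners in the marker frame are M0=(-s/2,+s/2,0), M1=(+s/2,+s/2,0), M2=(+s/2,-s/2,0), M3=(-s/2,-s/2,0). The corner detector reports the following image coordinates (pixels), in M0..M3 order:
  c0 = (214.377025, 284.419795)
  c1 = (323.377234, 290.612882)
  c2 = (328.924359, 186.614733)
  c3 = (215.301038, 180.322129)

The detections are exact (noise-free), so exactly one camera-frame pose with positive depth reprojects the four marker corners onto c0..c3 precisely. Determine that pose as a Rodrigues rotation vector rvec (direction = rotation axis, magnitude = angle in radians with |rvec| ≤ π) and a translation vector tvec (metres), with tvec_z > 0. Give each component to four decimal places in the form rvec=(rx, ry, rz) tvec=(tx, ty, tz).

Intrinsics K: fx=759.5, fy=738.2, cx=333.3, cy=240.2
Marker side s = 0.199 m; corners in marker frame (Z=0):
  M0 = (-0.0995, +0.0995, 0)
  M1 = (+0.0995, +0.0995, 0)
  M2 = (+0.0995, -0.0995, 0)
  M3 = (-0.0995, -0.0995, 0)
Detected image corners:
  c0 = (214.377025, 284.419795) px
  c1 = (323.377234, 290.612882) px
  c2 = (328.924359, 186.614733) px
  c3 = (215.301038, 180.322129) px
Planar DLT: solve 8×8 A·h = b for H (H[2,2]=1):
  H  [+557.03109 +40.14380 +270.41870]
  H  [+29.55196 +571.95055 +236.56919]
  H  [-0.00770 +0.20848 +1.00000]
B = K⁻¹H; ‖b₁‖=0.738066, ‖b₂‖=0.738066; λ = 2/(‖b₁‖+‖b₂‖) = 1.354893, sign → tz>0 ⇒ λ=+1.354893
r₁ = λ·B[:,0] = (+0.99828,+0.05764,-0.01044); r₂ = λ·B[:,1] = (-0.05235,+0.95785,+0.28247)
r₃ = r₁×r₂ = (+0.02628,-0.28144,+0.95922); SVD([r₁ r₂ r₃]) → R = UVᵀ:
  R  [+0.99828 -0.05235 +0.02628]
  R  [+0.05764 +0.95785 -0.28144]
  R  [-0.01044 +0.28247 +0.95922]
t = (-0.11218, -0.00666, +1.35489) m
tr R = 2.915347; θ = arccos((tr R − 1)/2) = 0.291989 rad = 16.730°
axis k = ((R−Rᵀ)₃₂, (R−Rᵀ)₁₃, (R−Rᵀ)₂₁) / (2 sinθ) = (+0.979509, +0.063770, +0.191038)
rvec = θ·k = (+0.286006, +0.018620, +0.055781)

rvec=(0.2860, 0.0186, 0.0558) tvec=(-0.1122, -0.0067, 1.3549)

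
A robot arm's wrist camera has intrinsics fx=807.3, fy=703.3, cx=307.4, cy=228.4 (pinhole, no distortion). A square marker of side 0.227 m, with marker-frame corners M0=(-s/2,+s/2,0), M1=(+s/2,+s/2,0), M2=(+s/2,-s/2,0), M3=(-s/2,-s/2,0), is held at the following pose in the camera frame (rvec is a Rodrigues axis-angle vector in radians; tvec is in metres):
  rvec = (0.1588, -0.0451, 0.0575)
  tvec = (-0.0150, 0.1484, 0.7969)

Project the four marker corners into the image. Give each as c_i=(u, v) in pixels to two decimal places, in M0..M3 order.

c0=(172.60, 449.36) c1=(397.25, 456.78) c2=(415.52, 266.58) c3=(180.80, 256.07)

Intrinsics K: fx=807.3, fy=703.3, cx=307.4, cy=228.4
Marker side s = 0.227 m; corners in marker frame (Z=0):
  M0 = (-0.1135, +0.1135, 0)
  M1 = (+0.1135, +0.1135, 0)
  M2 = (+0.1135, -0.1135, 0)
  M3 = (-0.1135, -0.1135, 0)
rvec = (0.1588, -0.0451, 0.0575), |rvec| = θ = 0.17481 rad = 10.016°
Rodrigues: sinθ=0.17392, 1−cosθ=0.01524; R = I + sinθ·[k]× + (1−cosθ)·[k]×²:
    [+0.99734 -0.06078 -0.04032]
    [+0.05364 +0.98577 -0.15929]
    [+0.04942 +0.15670 +0.98641]
t = (-0.0150, 0.1484, 0.7969) m
M0: Pc = R·M0+t = (-0.13510, +0.25420, +0.80908); u = 807.3·(-0.13510)/0.80908 + 307.4 = 172.6003, v = 703.3·(+0.25420)/0.80908 + 228.4 = 449.3648
M1: Pc = R·M1+t = (+0.09130, +0.26637, +0.82030); u = 807.3·(+0.09130)/0.82030 + 307.4 = 397.2529, v = 703.3·(+0.26637)/0.82030 + 228.4 = 456.7815
M2: Pc = R·M2+t = (+0.10510, +0.04260, +0.78472); u = 807.3·(+0.10510)/0.78472 + 307.4 = 415.5197, v = 703.3·(+0.04260)/0.78472 + 228.4 = 266.5818
M3: Pc = R·M3+t = (-0.12130, +0.03043, +0.77350); u = 807.3·(-0.12130)/0.77350 + 307.4 = 180.8011, v = 703.3·(+0.03043)/0.77350 + 228.4 = 256.0653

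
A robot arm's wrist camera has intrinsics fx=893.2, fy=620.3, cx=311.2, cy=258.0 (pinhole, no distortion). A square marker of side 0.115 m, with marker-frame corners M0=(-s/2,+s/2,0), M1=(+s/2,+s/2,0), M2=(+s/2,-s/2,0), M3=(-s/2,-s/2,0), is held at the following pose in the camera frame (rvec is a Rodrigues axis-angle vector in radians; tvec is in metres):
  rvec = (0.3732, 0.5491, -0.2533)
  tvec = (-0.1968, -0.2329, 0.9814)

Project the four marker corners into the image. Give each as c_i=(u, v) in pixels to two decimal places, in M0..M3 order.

c0=(115.69, 153.53) c1=(190.62, 136.77) c2=(150.15, 63.72) c3=(75.40, 85.64)

Intrinsics K: fx=893.2, fy=620.3, cx=311.2, cy=258.0
Marker side s = 0.115 m; corners in marker frame (Z=0):
  M0 = (-0.0575, +0.0575, 0)
  M1 = (+0.0575, +0.0575, 0)
  M2 = (+0.0575, -0.0575, 0)
  M3 = (-0.0575, -0.0575, 0)
rvec = (0.3732, 0.5491, -0.2533), |rvec| = θ = 0.71060 rad = 40.714°
Rodrigues: sinθ=0.65229, 1−cosθ=0.24203; R = I + sinθ·[k]× + (1−cosθ)·[k]×²:
    [+0.82473 +0.33074 +0.45873]
    [-0.13429 +0.90249 -0.40924]
    [-0.54935 +0.27591 +0.78872]
t = (-0.1968, -0.2329, 0.9814) m
M0: Pc = R·M0+t = (-0.22520, -0.17329, +1.02885); u = 893.2·(-0.22520)/1.02885 + 311.2 = 115.6883, v = 620.3·(-0.17329)/1.02885 + 258.0 = 153.5256
M1: Pc = R·M1+t = (-0.13036, -0.18873, +0.96568); u = 893.2·(-0.13036)/0.96568 + 311.2 = 190.6233, v = 620.3·(-0.18873)/0.96568 + 258.0 = 136.7707
M2: Pc = R·M2+t = (-0.16840, -0.29251, +0.93395); u = 893.2·(-0.16840)/0.93395 + 311.2 = 150.1515, v = 620.3·(-0.29251)/0.93395 + 258.0 = 63.7203
M3: Pc = R·M3+t = (-0.26324, -0.27707, +0.99712); u = 893.2·(-0.26324)/0.99712 + 311.2 = 75.3962, v = 620.3·(-0.27707)/0.99712 + 258.0 = 85.6367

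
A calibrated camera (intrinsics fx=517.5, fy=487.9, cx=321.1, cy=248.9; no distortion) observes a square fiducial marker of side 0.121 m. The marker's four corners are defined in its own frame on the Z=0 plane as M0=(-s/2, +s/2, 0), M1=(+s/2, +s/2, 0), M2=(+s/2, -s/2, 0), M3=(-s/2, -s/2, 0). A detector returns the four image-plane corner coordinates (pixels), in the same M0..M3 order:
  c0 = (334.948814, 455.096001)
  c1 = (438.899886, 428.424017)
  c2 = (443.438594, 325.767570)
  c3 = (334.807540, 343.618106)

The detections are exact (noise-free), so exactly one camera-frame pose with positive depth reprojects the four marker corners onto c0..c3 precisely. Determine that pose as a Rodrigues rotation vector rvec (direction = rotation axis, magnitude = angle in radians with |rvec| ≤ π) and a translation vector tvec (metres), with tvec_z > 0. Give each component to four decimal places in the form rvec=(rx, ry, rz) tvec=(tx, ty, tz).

rvec=(0.1913, -0.4065, -0.0461) tvec=(0.0685, 0.1468, 0.5113)

Intrinsics K: fx=517.5, fy=487.9, cx=321.1, cy=248.9
Marker side s = 0.121 m; corners in marker frame (Z=0):
  M0 = (-0.0605, +0.0605, 0)
  M1 = (+0.0605, +0.0605, 0)
  M2 = (+0.0605, -0.0605, 0)
  M3 = (-0.0605, -0.0605, 0)
Detected image corners:
  c0 = (334.948814, 455.096001) px
  c1 = (438.899886, 428.424017) px
  c2 = (443.438594, 325.767570) px
  c3 = (334.807540, 343.618106) px
Planar DLT: solve 8×8 A·h = b for H (H[2,2]=1):
  H  [+1172.83402 +128.23409 +390.44161]
  H  [+110.17913 +1030.54818 +388.94418]
  H  [+0.75985 +0.37960 +1.00000]
B = K⁻¹H; ‖b₁‖=1.955791, ‖b₂‖=1.955791; λ = 2/(‖b₁‖+‖b₂‖) = 0.511302, sign → tz>0 ⇒ λ=+0.511302
r₁ = λ·B[:,0] = (+0.91772,-0.08273,+0.38851); r₂ = λ·B[:,1] = (+0.00627,+0.98096,+0.19409)
r₃ = r₁×r₂ = (-0.39717,-0.17569,+0.90077); SVD([r₁ r₂ r₃]) → R = UVᵀ:
  R  [+0.91772 +0.00627 -0.39717]
  R  [-0.08273 +0.98096 -0.17569]
  R  [+0.38851 +0.19409 +0.90077]
t = (+0.06851, +0.14676, +0.51130) m
tr R = 2.799455; θ = arccos((tr R − 1)/2) = 0.451651 rad = 25.878°
axis k = ((R−Rᵀ)₃₂, (R−Rᵀ)₁₃, (R−Rᵀ)₂₁) / (2 sinθ) = (+0.423617, -0.900085, -0.101961)
rvec = θ·k = (+0.191327, -0.406524, -0.046051)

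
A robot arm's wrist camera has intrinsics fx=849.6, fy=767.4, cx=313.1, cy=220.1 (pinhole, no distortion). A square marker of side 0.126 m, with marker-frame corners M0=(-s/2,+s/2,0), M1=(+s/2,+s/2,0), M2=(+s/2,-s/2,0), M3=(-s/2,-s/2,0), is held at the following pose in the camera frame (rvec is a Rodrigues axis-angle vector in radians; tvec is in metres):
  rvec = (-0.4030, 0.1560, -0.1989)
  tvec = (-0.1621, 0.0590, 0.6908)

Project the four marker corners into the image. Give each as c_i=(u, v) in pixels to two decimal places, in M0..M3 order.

c0=(43.95, 368.20) c1=(195.73, 338.69) c2=(179.89, 207.37) c3=(39.08, 237.34)

Intrinsics K: fx=849.6, fy=767.4, cx=313.1, cy=220.1
Marker side s = 0.126 m; corners in marker frame (Z=0):
  M0 = (-0.0630, +0.0630, 0)
  M1 = (+0.0630, +0.0630, 0)
  M2 = (+0.0630, -0.0630, 0)
  M3 = (-0.0630, -0.0630, 0)
rvec = (-0.4030, 0.1560, -0.1989), |rvec| = θ = 0.47572 rad = 27.257°
Rodrigues: sinθ=0.45798, 1−cosθ=0.11104; R = I + sinθ·[k]× + (1−cosθ)·[k]×²:
    [+0.96865 +0.16064 +0.18951]
    [-0.22233 +0.90091 +0.37275]
    [-0.11085 -0.40319 +0.90838]
t = (-0.1621, 0.0590, 0.6908) m
M0: Pc = R·M0+t = (-0.21300, +0.12976, +0.67238); u = 849.6·(-0.21300)/0.67238 + 313.1 = 43.9543, v = 767.4·(+0.12976)/0.67238 + 220.1 = 368.2012
M1: Pc = R·M1+t = (-0.09095, +0.10175, +0.65841); u = 849.6·(-0.09095)/0.65841 + 313.1 = 195.7343, v = 767.4·(+0.10175)/0.65841 + 220.1 = 338.6927
M2: Pc = R·M2+t = (-0.11120, -0.01176, +0.70922); u = 849.6·(-0.11120)/0.70922 + 313.1 = 179.8948, v = 767.4·(-0.01176)/0.70922 + 220.1 = 207.3713
M3: Pc = R·M3+t = (-0.23325, +0.01625, +0.72319); u = 849.6·(-0.23325)/0.72319 + 313.1 = 39.0830, v = 767.4·(+0.01625)/0.72319 + 220.1 = 237.3431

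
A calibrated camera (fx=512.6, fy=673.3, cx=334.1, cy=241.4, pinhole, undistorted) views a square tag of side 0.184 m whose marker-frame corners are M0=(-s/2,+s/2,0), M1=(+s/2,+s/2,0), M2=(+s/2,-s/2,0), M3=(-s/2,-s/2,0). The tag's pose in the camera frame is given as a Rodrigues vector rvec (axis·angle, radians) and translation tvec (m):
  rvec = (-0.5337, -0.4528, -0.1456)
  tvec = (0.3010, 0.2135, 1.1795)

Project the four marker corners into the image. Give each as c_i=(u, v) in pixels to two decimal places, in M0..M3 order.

Intrinsics K: fx=512.6, fy=673.3, cx=334.1, cy=241.4
Marker side s = 0.184 m; corners in marker frame (Z=0):
  M0 = (-0.0920, +0.0920, 0)
  M1 = (+0.0920, +0.0920, 0)
  M2 = (+0.0920, -0.0920, 0)
  M3 = (-0.0920, -0.0920, 0)
rvec = (-0.5337, -0.4528, -0.1456), |rvec| = θ = 0.71489 rad = 40.960°
Rodrigues: sinθ=0.65553, 1−cosθ=0.24483; R = I + sinθ·[k]× + (1−cosθ)·[k]×²:
    [+0.89162 +0.24928 -0.37798]
    [-0.01774 +0.85339 +0.52097]
    [+0.45243 -0.45780 +0.76532]
t = (0.3010, 0.2135, 1.1795) m
M0: Pc = R·M0+t = (+0.24190, +0.29364, +1.09576); u = 512.6·(+0.24190)/1.09576 + 334.1 = 447.2640, v = 673.3·(+0.29364)/1.09576 + 241.4 = 421.8326
M1: Pc = R·M1+t = (+0.40596, +0.29038, +1.17901); u = 512.6·(+0.40596)/1.17901 + 334.1 = 510.6019, v = 673.3·(+0.29038)/1.17901 + 241.4 = 407.2284
M2: Pc = R·M2+t = (+0.36010, +0.13336, +1.26324); u = 512.6·(+0.36010)/1.26324 + 334.1 = 480.2200, v = 673.3·(+0.13336)/1.26324 + 241.4 = 312.4779
M3: Pc = R·M3+t = (+0.19604, +0.13662, +1.17999); u = 512.6·(+0.19604)/1.17999 + 334.1 = 419.2601, v = 673.3·(+0.13662)/1.17999 + 241.4 = 319.3550

c0=(447.26, 421.83) c1=(510.60, 407.23) c2=(480.22, 312.48) c3=(419.26, 319.36)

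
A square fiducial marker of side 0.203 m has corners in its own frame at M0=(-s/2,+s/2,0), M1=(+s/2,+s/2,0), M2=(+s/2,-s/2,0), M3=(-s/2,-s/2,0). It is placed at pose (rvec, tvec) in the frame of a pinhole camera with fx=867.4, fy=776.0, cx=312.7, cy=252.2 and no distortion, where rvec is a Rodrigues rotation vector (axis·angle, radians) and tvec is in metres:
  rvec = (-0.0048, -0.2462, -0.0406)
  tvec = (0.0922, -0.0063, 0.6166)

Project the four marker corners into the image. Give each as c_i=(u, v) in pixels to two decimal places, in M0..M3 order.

Intrinsics K: fx=867.4, fy=776.0, cx=312.7, cy=252.2
Marker side s = 0.203 m; corners in marker frame (Z=0):
  M0 = (-0.1015, +0.1015, 0)
  M1 = (+0.1015, +0.1015, 0)
  M2 = (+0.1015, -0.1015, 0)
  M3 = (-0.1015, -0.1015, 0)
rvec = (-0.0048, -0.2462, -0.0406), |rvec| = θ = 0.24957 rad = 14.299°
Rodrigues: sinθ=0.24699, 1−cosθ=0.03098; R = I + sinθ·[k]× + (1−cosθ)·[k]×²:
    [+0.96903 +0.04077 -0.24356]
    [-0.03959 +0.99917 +0.00972]
    [+0.24375 +0.00022 +0.96984]
t = (0.0922, -0.0063, 0.6166) m
M0: Pc = R·M0+t = (-0.00202, +0.09913, +0.59188); u = 867.4·(-0.00202)/0.59188 + 312.7 = 309.7417, v = 776.0·(+0.09913)/0.59188 + 252.2 = 382.1721
M1: Pc = R·M1+t = (+0.19469, +0.09110, +0.64136); u = 867.4·(+0.19469)/0.64136 + 312.7 = 576.0110, v = 776.0·(+0.09110)/0.64136 + 252.2 = 362.4204
M2: Pc = R·M2+t = (+0.18642, -0.11173, +0.64132); u = 867.4·(+0.18642)/0.64132 + 312.7 = 564.8362, v = 776.0·(-0.11173)/0.64132 + 252.2 = 117.0007
M3: Pc = R·M3+t = (-0.01029, -0.10370, +0.59184); u = 867.4·(-0.01029)/0.59184 + 312.7 = 297.6124, v = 776.0·(-0.10370)/0.59184 + 252.2 = 116.2354

c0=(309.74, 382.17) c1=(576.01, 362.42) c2=(564.84, 117.00) c3=(297.61, 116.24)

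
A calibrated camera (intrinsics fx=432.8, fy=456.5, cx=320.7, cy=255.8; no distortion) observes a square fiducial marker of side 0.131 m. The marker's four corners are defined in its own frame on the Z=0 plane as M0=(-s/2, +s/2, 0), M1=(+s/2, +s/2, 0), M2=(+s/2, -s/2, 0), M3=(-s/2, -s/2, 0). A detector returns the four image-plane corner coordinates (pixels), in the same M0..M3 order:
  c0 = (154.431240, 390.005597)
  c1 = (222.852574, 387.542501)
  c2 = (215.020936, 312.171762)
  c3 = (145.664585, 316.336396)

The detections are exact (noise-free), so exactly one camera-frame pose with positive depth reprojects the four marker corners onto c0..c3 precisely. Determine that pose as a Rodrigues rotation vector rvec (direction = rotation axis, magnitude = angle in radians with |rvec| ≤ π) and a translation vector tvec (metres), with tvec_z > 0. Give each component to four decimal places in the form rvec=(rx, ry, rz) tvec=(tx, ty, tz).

Intrinsics K: fx=432.8, fy=456.5, cx=320.7, cy=255.8
Marker side s = 0.131 m; corners in marker frame (Z=0):
  M0 = (-0.0655, +0.0655, 0)
  M1 = (+0.0655, +0.0655, 0)
  M2 = (+0.0655, -0.0655, 0)
  M3 = (-0.0655, -0.0655, 0)
Detected image corners:
  c0 = (154.431240, 390.005597) px
  c1 = (222.852574, 387.542501) px
  c2 = (215.020936, 312.171762) px
  c3 = (145.664585, 316.336396) px
Planar DLT: solve 8×8 A·h = b for H (H[2,2]=1):
  H  [+494.69989 +86.25837 +184.14522]
  H  [-84.57546 +612.35087 +351.83487]
  H  [-0.16879 +0.12394 +1.00000]
B = K⁻¹H; ‖b₁‖=1.282487, ‖b₂‖=1.282487; λ = 2/(‖b₁‖+‖b₂‖) = 0.779735, sign → tz>0 ⇒ λ=+0.779735
r₁ = λ·B[:,0] = (+0.98878,-0.07071,-0.13161); r₂ = λ·B[:,1] = (+0.08379,+0.99179,+0.09664)
r₃ = r₁×r₂ = (+0.12370,-0.10659,+0.98658); SVD([r₁ r₂ r₃]) → R = UVᵀ:
  R  [+0.98878 +0.08379 +0.12370]
  R  [-0.07071 +0.99179 -0.10659]
  R  [-0.13161 +0.09664 +0.98658]
t = (-0.24602, +0.16403, +0.77974) m
tr R = 2.967141; θ = arccos((tr R − 1)/2) = 0.181519 rad = 10.400°
axis k = ((R−Rᵀ)₃₂, (R−Rᵀ)₁₃, (R−Rᵀ)₂₁) / (2 sinθ) = (+0.562889, +0.707125, -0.427936)
rvec = θ·k = (+0.102175, +0.128356, -0.077678)

rvec=(0.1022, 0.1284, -0.0777) tvec=(-0.2460, 0.1640, 0.7797)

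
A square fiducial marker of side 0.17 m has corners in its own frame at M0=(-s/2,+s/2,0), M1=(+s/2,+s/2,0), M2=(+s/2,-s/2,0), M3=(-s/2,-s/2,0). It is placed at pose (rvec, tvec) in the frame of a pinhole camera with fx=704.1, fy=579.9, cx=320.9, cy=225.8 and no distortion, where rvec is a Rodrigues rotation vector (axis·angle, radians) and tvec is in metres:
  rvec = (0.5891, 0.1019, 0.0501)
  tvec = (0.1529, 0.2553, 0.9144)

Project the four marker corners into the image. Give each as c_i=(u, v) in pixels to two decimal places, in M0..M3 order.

Intrinsics K: fx=704.1, fy=579.9, cx=320.9, cy=225.8
Marker side s = 0.17 m; corners in marker frame (Z=0):
  M0 = (-0.0850, +0.0850, 0)
  M1 = (+0.0850, +0.0850, 0)
  M2 = (+0.0850, -0.0850, 0)
  M3 = (-0.0850, -0.0850, 0)
rvec = (0.5891, 0.1019, 0.0501), |rvec| = θ = 0.59994 rad = 34.374°
Rodrigues: sinθ=0.56460, 1−cosθ=0.17463; R = I + sinθ·[k]× + (1−cosθ)·[k]×²:
    [+0.99374 -0.01802 +0.11022]
    [+0.07627 +0.83041 -0.55191]
    [-0.08158 +0.55687 +0.82659]
t = (0.1529, 0.2553, 0.9144) m
M0: Pc = R·M0+t = (+0.06690, +0.31940, +0.96867); u = 704.1·(+0.06690)/0.96867 + 320.9 = 369.5277, v = 579.9·(+0.31940)/0.96867 + 225.8 = 417.0119
M1: Pc = R·M1+t = (+0.23584, +0.33237, +0.95480); u = 704.1·(+0.23584)/0.95480 + 320.9 = 494.8133, v = 579.9·(+0.33237)/0.95480 + 225.8 = 427.6643
M2: Pc = R·M2+t = (+0.23890, +0.19120, +0.86013); u = 704.1·(+0.23890)/0.86013 + 320.9 = 516.4626, v = 579.9·(+0.19120)/0.86013 + 225.8 = 354.7060
M3: Pc = R·M3+t = (+0.06996, +0.17823, +0.87400); u = 704.1·(+0.06996)/0.87400 + 320.9 = 377.2632, v = 579.9·(+0.17823)/0.87400 + 225.8 = 344.0573

c0=(369.53, 417.01) c1=(494.81, 427.66) c2=(516.46, 354.71) c3=(377.26, 344.06)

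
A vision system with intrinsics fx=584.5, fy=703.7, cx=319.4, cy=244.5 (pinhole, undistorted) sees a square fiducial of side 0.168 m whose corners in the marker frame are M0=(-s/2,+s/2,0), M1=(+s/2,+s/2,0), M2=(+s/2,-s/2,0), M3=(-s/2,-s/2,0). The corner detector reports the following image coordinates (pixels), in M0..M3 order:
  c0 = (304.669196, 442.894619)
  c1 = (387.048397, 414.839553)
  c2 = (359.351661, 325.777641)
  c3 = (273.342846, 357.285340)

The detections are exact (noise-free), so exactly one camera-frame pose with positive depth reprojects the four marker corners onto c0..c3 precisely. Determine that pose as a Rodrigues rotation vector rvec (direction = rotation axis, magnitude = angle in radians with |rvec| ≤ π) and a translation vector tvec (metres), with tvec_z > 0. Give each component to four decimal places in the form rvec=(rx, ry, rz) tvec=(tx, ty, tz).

Intrinsics K: fx=584.5, fy=703.7, cx=319.4, cy=244.5
Marker side s = 0.168 m; corners in marker frame (Z=0):
  M0 = (-0.0840, +0.0840, 0)
  M1 = (+0.0840, +0.0840, 0)
  M2 = (+0.0840, -0.0840, 0)
  M3 = (-0.0840, -0.0840, 0)
Detected image corners:
  c0 = (304.669196, 442.894619) px
  c1 = (387.048397, 414.839553) px
  c2 = (359.351661, 325.777641) px
  c3 = (273.342846, 357.285340) px
Planar DLT: solve 8×8 A·h = b for H (H[2,2]=1):
  H  [+457.16416 +276.07059 +331.01157]
  H  [-227.86687 +636.41267 +386.47545]
  H  [-0.13203 +0.30289 +1.00000]
B = K⁻¹H; ‖b₁‖=0.908020, ‖b₂‖=0.908020; λ = 2/(‖b₁‖+‖b₂‖) = 1.101297, sign → tz>0 ⇒ λ=+1.101297
r₁ = λ·B[:,0] = (+0.94083,-0.30609,-0.14541); r₂ = λ·B[:,1] = (+0.33789,+0.88009,+0.33357)
r₃ = r₁×r₂ = (+0.02587,-0.36296,+0.93144); SVD([r₁ r₂ r₃]) → R = UVᵀ:
  R  [+0.94083 +0.33789 +0.02587]
  R  [-0.30609 +0.88009 -0.36296]
  R  [-0.14541 +0.33357 +0.93144]
t = (+0.02188, +0.22219, +1.10130) m
tr R = 2.752370; θ = arccos((tr R − 1)/2) = 0.502907 rad = 28.814°
axis k = ((R−Rᵀ)₃₂, (R−Rᵀ)₁₃, (R−Rᵀ)₂₁) / (2 sinθ) = (+0.722581, +0.177678, -0.668063)
rvec = θ·k = (+0.363391, +0.089355, -0.335973)

rvec=(0.3634, 0.0894, -0.3360) tvec=(0.0219, 0.2222, 1.1013)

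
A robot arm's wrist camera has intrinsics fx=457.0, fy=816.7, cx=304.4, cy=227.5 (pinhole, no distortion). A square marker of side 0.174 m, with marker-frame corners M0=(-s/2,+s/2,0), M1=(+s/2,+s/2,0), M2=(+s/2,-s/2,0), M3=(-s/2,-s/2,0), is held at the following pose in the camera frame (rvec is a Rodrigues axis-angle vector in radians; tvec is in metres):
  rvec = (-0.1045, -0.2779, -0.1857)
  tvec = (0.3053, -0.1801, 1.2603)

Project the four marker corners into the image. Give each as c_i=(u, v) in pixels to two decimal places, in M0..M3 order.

c0=(393.71, 174.02) c1=(449.05, 157.45) c2=(435.47, 50.61) c3=(380.18, 62.80)

Intrinsics K: fx=457.0, fy=816.7, cx=304.4, cy=227.5
Marker side s = 0.174 m; corners in marker frame (Z=0):
  M0 = (-0.0870, +0.0870, 0)
  M1 = (+0.0870, +0.0870, 0)
  M2 = (+0.0870, -0.0870, 0)
  M3 = (-0.0870, -0.0870, 0)
rvec = (-0.1045, -0.2779, -0.1857), |rvec| = θ = 0.35019 rad = 20.064°
Rodrigues: sinθ=0.34308, 1−cosθ=0.06069; R = I + sinθ·[k]× + (1−cosθ)·[k]×²:
    [+0.94471 +0.19630 -0.26265]
    [-0.16756 +0.97753 +0.12792]
    [+0.28186 -0.07684 +0.95637]
t = (0.3053, -0.1801, 1.2603) m
M0: Pc = R·M0+t = (+0.24019, -0.08048, +1.22909); u = 457.0·(+0.24019)/1.22909 + 304.4 = 393.7065, v = 816.7·(-0.08048)/1.22909 + 227.5 = 174.0247
M1: Pc = R·M1+t = (+0.40457, -0.10963, +1.27814); u = 457.0·(+0.40457)/1.27814 + 304.4 = 449.0540, v = 816.7·(-0.10963)/1.27814 + 227.5 = 157.4475
M2: Pc = R·M2+t = (+0.37041, -0.27972, +1.29151); u = 457.0·(+0.37041)/1.29151 + 304.4 = 435.4703, v = 816.7·(-0.27972)/1.29151 + 227.5 = 50.6142
M3: Pc = R·M3+t = (+0.20603, -0.25057, +1.24246); u = 457.0·(+0.20603)/1.24246 + 304.4 = 380.1822, v = 816.7·(-0.25057)/1.24246 + 227.5 = 62.7960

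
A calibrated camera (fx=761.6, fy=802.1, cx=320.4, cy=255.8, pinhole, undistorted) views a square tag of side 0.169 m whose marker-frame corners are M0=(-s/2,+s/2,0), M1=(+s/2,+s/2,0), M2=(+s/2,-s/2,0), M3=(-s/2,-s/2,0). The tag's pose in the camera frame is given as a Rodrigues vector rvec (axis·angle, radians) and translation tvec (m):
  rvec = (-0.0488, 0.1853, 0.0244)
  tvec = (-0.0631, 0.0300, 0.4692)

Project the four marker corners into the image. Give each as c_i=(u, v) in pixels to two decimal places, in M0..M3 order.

c0=(85.13, 443.78) c1=(350.04, 462.79) c2=(357.62, 163.39) c3=(96.47, 163.82)

Intrinsics K: fx=761.6, fy=802.1, cx=320.4, cy=255.8
Marker side s = 0.169 m; corners in marker frame (Z=0):
  M0 = (-0.0845, +0.0845, 0)
  M1 = (+0.0845, +0.0845, 0)
  M2 = (+0.0845, -0.0845, 0)
  M3 = (-0.0845, -0.0845, 0)
rvec = (-0.0488, 0.1853, 0.0244), |rvec| = θ = 0.19317 rad = 11.068°
Rodrigues: sinθ=0.19197, 1−cosθ=0.01860; R = I + sinθ·[k]× + (1−cosθ)·[k]×²:
    [+0.98259 -0.02876 +0.18356]
    [+0.01974 +0.99852 +0.05075]
    [-0.18474 -0.04624 +0.98170]
t = (-0.0631, 0.0300, 0.4692) m
M0: Pc = R·M0+t = (-0.14856, +0.11271, +0.48090); u = 761.6·(-0.14856)/0.48090 + 320.4 = 85.1297, v = 802.1·(+0.11271)/0.48090 + 255.8 = 443.7835
M1: Pc = R·M1+t = (+0.01750, +0.11604, +0.44968); u = 761.6·(+0.01750)/0.44968 + 320.4 = 350.0368, v = 802.1·(+0.11604)/0.44968 + 255.8 = 462.7862
M2: Pc = R·M2+t = (+0.02236, -0.05271, +0.45750); u = 761.6·(+0.02236)/0.45750 + 320.4 = 357.6206, v = 802.1·(-0.05271)/0.45750 + 255.8 = 163.3931
M3: Pc = R·M3+t = (-0.14370, -0.05604, +0.48872); u = 761.6·(-0.14370)/0.48872 + 320.4 = 96.4652, v = 802.1·(-0.05604)/0.48872 + 255.8 = 163.8209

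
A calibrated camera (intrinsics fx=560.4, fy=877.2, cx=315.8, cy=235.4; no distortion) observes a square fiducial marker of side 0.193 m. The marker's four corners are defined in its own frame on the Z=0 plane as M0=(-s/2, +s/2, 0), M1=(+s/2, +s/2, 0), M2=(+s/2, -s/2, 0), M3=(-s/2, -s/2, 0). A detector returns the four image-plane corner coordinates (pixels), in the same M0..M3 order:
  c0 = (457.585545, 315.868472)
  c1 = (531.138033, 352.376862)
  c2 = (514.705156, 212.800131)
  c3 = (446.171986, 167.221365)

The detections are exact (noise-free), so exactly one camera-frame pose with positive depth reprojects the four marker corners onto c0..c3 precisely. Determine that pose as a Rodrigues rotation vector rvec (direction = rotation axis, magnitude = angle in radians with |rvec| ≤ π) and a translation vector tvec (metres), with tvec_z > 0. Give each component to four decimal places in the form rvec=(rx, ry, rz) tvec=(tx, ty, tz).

rvec=(-0.4815, -0.5672, 0.1548) tvec=(0.3239, 0.0292, 1.0502)

Intrinsics K: fx=560.4, fy=877.2, cx=315.8, cy=235.4
Marker side s = 0.193 m; corners in marker frame (Z=0):
  M0 = (-0.0965, +0.0965, 0)
  M1 = (+0.0965, +0.0965, 0)
  M2 = (+0.0965, -0.0965, 0)
  M3 = (-0.0965, -0.0965, 0)
Detected image corners:
  c0 = (457.585545, 315.868472) px
  c1 = (531.138033, 352.376862) px
  c2 = (514.705156, 212.800131) px
  c3 = (446.171986, 167.221365) px
Planar DLT: solve 8×8 A·h = b for H (H[2,2]=1):
  H  [+589.68982 -149.25124 +488.65669]
  H  [+333.14731 +626.31392 +259.80277]
  H  [+0.45581 -0.45540 +1.00000]
B = K⁻¹H; ‖b₁‖=0.952219, ‖b₂‖=0.952219; λ = 2/(‖b₁‖+‖b₂‖) = 1.050179, sign → tz>0 ⇒ λ=+1.050179
r₁ = λ·B[:,0] = (+0.83532,+0.27038,+0.47869); r₂ = λ·B[:,1] = (-0.01018,+0.87816,-0.47826)
r₃ = r₁×r₂ = (-0.54968,+0.39462,+0.73630); SVD([r₁ r₂ r₃]) → R = UVᵀ:
  R  [+0.83532 -0.01018 -0.54968]
  R  [+0.27038 +0.87816 +0.39462]
  R  [+0.47869 -0.47826 +0.73630]
t = (+0.32393, +0.02921, +1.05018) m
tr R = 2.449772; θ = arccos((tr R − 1)/2) = 0.759927 rad = 43.541°
axis k = ((R−Rᵀ)₃₂, (R−Rᵀ)₁₃, (R−Rᵀ)₂₁) / (2 sinθ) = (-0.633557, -0.746414, +0.203645)
rvec = θ·k = (-0.481458, -0.567220, +0.154755)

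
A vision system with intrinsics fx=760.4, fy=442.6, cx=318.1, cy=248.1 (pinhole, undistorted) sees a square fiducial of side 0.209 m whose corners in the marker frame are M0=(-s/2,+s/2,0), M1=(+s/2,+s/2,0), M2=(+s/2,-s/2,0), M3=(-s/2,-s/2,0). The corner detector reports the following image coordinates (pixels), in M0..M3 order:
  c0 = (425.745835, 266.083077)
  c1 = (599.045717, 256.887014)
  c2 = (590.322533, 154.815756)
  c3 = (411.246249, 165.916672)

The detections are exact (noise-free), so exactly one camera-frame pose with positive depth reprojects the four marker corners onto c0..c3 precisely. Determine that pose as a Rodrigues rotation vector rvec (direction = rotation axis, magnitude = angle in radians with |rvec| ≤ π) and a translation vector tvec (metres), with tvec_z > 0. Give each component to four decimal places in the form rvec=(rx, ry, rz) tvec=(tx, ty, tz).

Intrinsics K: fx=760.4, fy=442.6, cx=318.1, cy=248.1
Marker side s = 0.209 m; corners in marker frame (Z=0):
  M0 = (-0.1045, +0.1045, 0)
  M1 = (+0.1045, +0.1045, 0)
  M2 = (+0.1045, -0.1045, 0)
  M3 = (-0.1045, -0.1045, 0)
Detected image corners:
  c0 = (425.745835, 266.083077) px
  c1 = (599.045717, 256.887014) px
  c2 = (590.322533, 154.815756) px
  c3 = (411.246249, 165.916672) px
Planar DLT: solve 8×8 A·h = b for H (H[2,2]=1):
  H  [+805.33437 +137.59864 +506.00789]
  H  [-64.06785 +517.90174 +211.81935]
  H  [-0.07390 +0.16174 +1.00000]
B = K⁻¹H; ‖b₁‖=1.097386, ‖b₂‖=1.097386; λ = 2/(‖b₁‖+‖b₂‖) = 0.911257, sign → tz>0 ⇒ λ=+0.911257
r₁ = λ·B[:,0] = (+0.99328,-0.09416,-0.06734); r₂ = λ·B[:,1] = (+0.10324,+0.98368,+0.14739)
r₃ = r₁×r₂ = (+0.05237,-0.15335,+0.98678); SVD([r₁ r₂ r₃]) → R = UVᵀ:
  R  [+0.99328 +0.10324 +0.05237]
  R  [-0.09416 +0.98368 -0.15335]
  R  [-0.06734 +0.14739 +0.98678]
t = (+0.22519, -0.07470, +0.91126) m
tr R = 2.963737; θ = arccos((tr R − 1)/2) = 0.190717 rad = 10.927°
axis k = ((R−Rᵀ)₃₂, (R−Rᵀ)₁₃, (R−Rᵀ)₂₁) / (2 sinθ) = (+0.793225, +0.315747, -0.520671)
rvec = θ·k = (+0.151281, +0.060218, -0.099301)

rvec=(0.1513, 0.0602, -0.0993) tvec=(0.2252, -0.0747, 0.9113)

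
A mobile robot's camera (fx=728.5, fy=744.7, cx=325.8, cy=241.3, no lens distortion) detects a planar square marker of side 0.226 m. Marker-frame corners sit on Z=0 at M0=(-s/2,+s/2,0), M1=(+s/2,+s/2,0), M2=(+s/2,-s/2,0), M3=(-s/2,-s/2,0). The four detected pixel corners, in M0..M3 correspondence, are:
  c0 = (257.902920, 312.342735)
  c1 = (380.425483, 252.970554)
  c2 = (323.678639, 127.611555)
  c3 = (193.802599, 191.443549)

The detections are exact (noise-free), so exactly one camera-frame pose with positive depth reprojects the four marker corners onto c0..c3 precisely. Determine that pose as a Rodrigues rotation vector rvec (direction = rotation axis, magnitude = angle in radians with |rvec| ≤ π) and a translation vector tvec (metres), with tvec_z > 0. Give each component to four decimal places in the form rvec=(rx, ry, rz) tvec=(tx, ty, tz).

Intrinsics K: fx=728.5, fy=744.7, cx=325.8, cy=241.3
Marker side s = 0.226 m; corners in marker frame (Z=0):
  M0 = (-0.1130, +0.1130, 0)
  M1 = (+0.1130, +0.1130, 0)
  M2 = (+0.1130, -0.1130, 0)
  M3 = (-0.1130, -0.1130, 0)
Detected image corners:
  c0 = (257.902920, 312.342735) px
  c1 = (380.425483, 252.970554) px
  c2 = (323.678639, 127.611555) px
  c3 = (193.802599, 191.443549) px
Planar DLT: solve 8×8 A·h = b for H (H[2,2]=1):
  H  [+550.61688 +345.39778 +289.69394]
  H  [-277.85332 +604.46526 +223.05761]
  H  [-0.02523 +0.26991 +1.00000]
B = K⁻¹H; ‖b₁‖=0.849862, ‖b₂‖=0.849862; λ = 2/(‖b₁‖+‖b₂‖) = 1.176662, sign → tz>0 ⇒ λ=+1.176662
r₁ = λ·B[:,0] = (+0.90263,-0.42940,-0.02969); r₂ = λ·B[:,1] = (+0.41585,+0.85218,+0.31759)
r₃ = r₁×r₂ = (-0.11107,-0.29901,+0.94776); SVD([r₁ r₂ r₃]) → R = UVᵀ:
  R  [+0.90263 +0.41585 -0.11107]
  R  [-0.42940 +0.85218 -0.29901]
  R  [-0.02969 +0.31759 +0.94776]
t = (-0.05832, -0.02882, +1.17666) m
tr R = 2.702567; θ = arccos((tr R − 1)/2) = 0.552370 rad = 31.648°
axis k = ((R−Rᵀ)₃₂, (R−Rᵀ)₁₃, (R−Rᵀ)₂₁) / (2 sinθ) = (+0.587568, -0.077551, -0.805450)
rvec = θ·k = (+0.324555, -0.042837, -0.444907)

rvec=(0.3246, -0.0428, -0.4449) tvec=(-0.0583, -0.0288, 1.1767)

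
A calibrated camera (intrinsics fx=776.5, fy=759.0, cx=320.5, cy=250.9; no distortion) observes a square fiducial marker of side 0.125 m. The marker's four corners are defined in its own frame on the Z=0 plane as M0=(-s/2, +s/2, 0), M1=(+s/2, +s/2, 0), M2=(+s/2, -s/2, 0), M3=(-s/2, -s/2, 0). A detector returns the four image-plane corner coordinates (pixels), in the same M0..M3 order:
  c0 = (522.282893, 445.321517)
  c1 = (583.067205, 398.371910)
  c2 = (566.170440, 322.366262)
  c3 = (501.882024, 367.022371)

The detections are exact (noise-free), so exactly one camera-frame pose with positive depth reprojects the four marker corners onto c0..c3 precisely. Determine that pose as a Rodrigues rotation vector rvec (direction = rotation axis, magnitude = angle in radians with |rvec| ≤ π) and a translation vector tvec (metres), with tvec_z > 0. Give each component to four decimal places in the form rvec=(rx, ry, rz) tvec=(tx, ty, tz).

Intrinsics K: fx=776.5, fy=759.0, cx=320.5, cy=250.9
Marker side s = 0.125 m; corners in marker frame (Z=0):
  M0 = (-0.0625, +0.0625, 0)
  M1 = (+0.0625, +0.0625, 0)
  M2 = (+0.0625, -0.0625, 0)
  M3 = (-0.0625, -0.0625, 0)
Detected image corners:
  c0 = (522.282893, 445.321517) px
  c1 = (583.067205, 398.371910) px
  c2 = (566.170440, 322.366262) px
  c3 = (501.882024, 367.022371) px
Planar DLT: solve 8×8 A·h = b for H (H[2,2]=1):
  H  [+732.63956 +323.00840 +544.37417]
  H  [-202.51370 +739.84649 +383.43065]
  H  [+0.42814 +0.32059 +1.00000]
B = K⁻¹H; ‖b₁‖=0.968521, ‖b₂‖=0.968521; λ = 2/(‖b₁‖+‖b₂‖) = 1.032502, sign → tz>0 ⇒ λ=+1.032502
r₁ = λ·B[:,0] = (+0.79172,-0.42162,+0.44205); r₂ = λ·B[:,1] = (+0.29288,+0.89703,+0.33101)
r₃ = r₁×r₂ = (-0.53609,-0.13260,+0.83368); SVD([r₁ r₂ r₃]) → R = UVᵀ:
  R  [+0.79172 +0.29288 -0.53609]
  R  [-0.42162 +0.89703 -0.13260]
  R  [+0.44205 +0.33101 +0.83368]
t = (+0.29768, +0.18029, +1.03250) m
tr R = 2.522429; θ = arccos((tr R − 1)/2) = 0.705613 rad = 40.429°
axis k = ((R−Rᵀ)₃₂, (R−Rᵀ)₁₃, (R−Rᵀ)₂₁) / (2 sinθ) = (+0.357449, -0.754162, -0.550881)
rvec = θ·k = (+0.252221, -0.532146, -0.388709)

rvec=(0.2522, -0.5321, -0.3887) tvec=(0.2977, 0.1803, 1.0325)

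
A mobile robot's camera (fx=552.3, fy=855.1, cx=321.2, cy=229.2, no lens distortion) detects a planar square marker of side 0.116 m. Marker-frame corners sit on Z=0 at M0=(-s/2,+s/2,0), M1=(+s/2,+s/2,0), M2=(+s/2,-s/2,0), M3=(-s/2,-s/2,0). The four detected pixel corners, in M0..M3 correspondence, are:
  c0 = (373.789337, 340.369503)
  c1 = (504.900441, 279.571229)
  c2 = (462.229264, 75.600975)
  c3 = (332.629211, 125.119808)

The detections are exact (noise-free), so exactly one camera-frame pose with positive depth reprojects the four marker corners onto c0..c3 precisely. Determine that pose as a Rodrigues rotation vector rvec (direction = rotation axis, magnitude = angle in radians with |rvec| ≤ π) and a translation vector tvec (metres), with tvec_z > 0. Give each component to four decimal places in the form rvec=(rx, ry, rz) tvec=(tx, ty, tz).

rvec=(-0.1287, -0.1679, -0.2716) tvec=(0.0804, -0.0138, 0.4510)

Intrinsics K: fx=552.3, fy=855.1, cx=321.2, cy=229.2
Marker side s = 0.116 m; corners in marker frame (Z=0):
  M0 = (-0.0580, +0.0580, 0)
  M1 = (+0.0580, +0.0580, 0)
  M2 = (+0.0580, -0.0580, 0)
  M3 = (-0.0580, -0.0580, 0)
Detected image corners:
  c0 = (373.789337, 340.369503) px
  c1 = (504.900441, 279.571229) px
  c2 = (462.229264, 75.600975) px
  c3 = (332.629211, 125.119808) px
Planar DLT: solve 8×8 A·h = b for H (H[2,2]=1):
  H  [+1292.46985 +265.40731 +419.63310]
  H  [-392.08154 +1758.72649 +203.12397]
  H  [+0.40346 -0.22966 +1.00000]
B = K⁻¹H; ‖b₁‖=2.217454, ‖b₂‖=2.217454; λ = 2/(‖b₁‖+‖b₂‖) = 0.450968, sign → tz>0 ⇒ λ=+0.450968
r₁ = λ·B[:,0] = (+0.94952,-0.25555,+0.18195); r₂ = λ·B[:,1] = (+0.27694,+0.95529,-0.10357)
r₃ = r₁×r₂ = (-0.14734,+0.14873,+0.97784); SVD([r₁ r₂ r₃]) → R = UVᵀ:
  R  [+0.94952 +0.27694 -0.14734]
  R  [-0.25555 +0.95529 +0.14873]
  R  [+0.18195 -0.10357 +0.97784]
t = (+0.08037, -0.01375, +0.45097) m
tr R = 2.882648; θ = arccos((tr R − 1)/2) = 0.344264 rad = 19.725°
axis k = ((R−Rᵀ)₃₂, (R−Rᵀ)₁₃, (R−Rᵀ)₂₁) / (2 sinθ) = (-0.373773, -0.487833, -0.788868)
rvec = θ·k = (-0.128677, -0.167943, -0.271579)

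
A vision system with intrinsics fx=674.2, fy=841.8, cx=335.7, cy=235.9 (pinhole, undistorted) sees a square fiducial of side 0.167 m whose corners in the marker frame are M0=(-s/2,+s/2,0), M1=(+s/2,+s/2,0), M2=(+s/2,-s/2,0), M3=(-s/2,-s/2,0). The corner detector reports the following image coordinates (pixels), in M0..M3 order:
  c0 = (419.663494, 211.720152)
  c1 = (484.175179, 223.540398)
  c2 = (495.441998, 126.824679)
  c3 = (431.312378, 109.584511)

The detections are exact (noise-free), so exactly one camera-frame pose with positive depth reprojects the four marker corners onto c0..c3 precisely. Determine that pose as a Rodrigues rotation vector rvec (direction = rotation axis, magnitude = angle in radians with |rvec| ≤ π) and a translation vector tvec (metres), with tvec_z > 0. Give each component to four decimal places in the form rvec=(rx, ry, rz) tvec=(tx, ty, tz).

rvec=(0.0628, -0.4685, 0.1279) tvec=(0.2558, -0.1129, 1.4044)

Intrinsics K: fx=674.2, fy=841.8, cx=335.7, cy=235.9
Marker side s = 0.167 m; corners in marker frame (Z=0):
  M0 = (-0.0835, +0.0835, 0)
  M1 = (+0.0835, +0.0835, 0)
  M2 = (+0.0835, -0.0835, 0)
  M3 = (-0.0835, -0.0835, 0)
Detected image corners:
  c0 = (419.663494, 211.720152) px
  c1 = (484.175179, 223.540398) px
  c2 = (495.441998, 126.824679) px
  c3 = (431.312378, 109.584511) px
Planar DLT: solve 8×8 A·h = b for H (H[2,2]=1):
  H  [+533.06991 -58.50815 +458.50567]
  H  [+141.24916 +598.62056 +168.20485]
  H  [+0.32320 +0.02201 +1.00000]
B = K⁻¹H; ‖b₁‖=0.712036, ‖b₂‖=0.712036; λ = 2/(‖b₁‖+‖b₂‖) = 1.404423, sign → tz>0 ⇒ λ=+1.404423
r₁ = λ·B[:,0] = (+0.88442,+0.10845,+0.45392); r₂ = λ·B[:,1] = (-0.13727,+0.99005,+0.03091)
r₃ = r₁×r₂ = (-0.44605,-0.08964,+0.89051); SVD([r₁ r₂ r₃]) → R = UVᵀ:
  R  [+0.88442 -0.13727 -0.44605]
  R  [+0.10845 +0.99005 -0.08964]
  R  [+0.45392 +0.03091 +0.89051]
t = (+0.25582, -0.11294, +1.40442) m
tr R = 2.764980; θ = arccos((tr R − 1)/2) = 0.489666 rad = 28.056°
axis k = ((R−Rᵀ)₃₂, (R−Rᵀ)₁₃, (R−Rᵀ)₂₁) / (2 sinθ) = (+0.128150, -0.956735, +0.261218)
rvec = θ·k = (+0.062751, -0.468481, +0.127910)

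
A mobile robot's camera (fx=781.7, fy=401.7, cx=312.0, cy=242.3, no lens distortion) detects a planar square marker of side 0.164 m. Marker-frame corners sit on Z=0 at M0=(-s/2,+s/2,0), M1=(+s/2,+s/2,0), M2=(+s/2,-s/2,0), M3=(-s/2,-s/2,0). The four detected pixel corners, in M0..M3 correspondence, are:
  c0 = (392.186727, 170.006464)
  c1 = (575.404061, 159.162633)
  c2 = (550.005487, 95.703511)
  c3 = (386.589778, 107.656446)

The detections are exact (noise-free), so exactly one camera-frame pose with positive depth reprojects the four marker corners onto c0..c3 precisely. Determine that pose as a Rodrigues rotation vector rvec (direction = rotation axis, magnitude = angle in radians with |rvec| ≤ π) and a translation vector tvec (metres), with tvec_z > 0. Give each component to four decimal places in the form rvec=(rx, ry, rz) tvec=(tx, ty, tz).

Intrinsics K: fx=781.7, fy=401.7, cx=312.0, cy=242.3
Marker side s = 0.164 m; corners in marker frame (Z=0):
  M0 = (-0.0820, +0.0820, 0)
  M1 = (+0.0820, +0.0820, 0)
  M2 = (+0.0820, -0.0820, 0)
  M3 = (-0.0820, -0.0820, 0)
Detected image corners:
  c0 = (392.186727, 170.006464) px
  c1 = (575.404061, 159.162633) px
  c2 = (550.005487, 95.703511) px
  c3 = (386.589778, 107.656446) px
Planar DLT: solve 8×8 A·h = b for H (H[2,2]=1):
  H  [+943.96240 -228.48850 +473.98243]
  H  [-100.31247 +293.49182 +131.49607]
  H  [-0.23002 -0.67609 +1.00000]
B = K⁻¹H; ‖b₁‖=1.324243, ‖b₂‖=1.324243; λ = 2/(‖b₁‖+‖b₂‖) = 0.755148, sign → tz>0 ⇒ λ=+0.755148
r₁ = λ·B[:,0] = (+0.98123,-0.08380,-0.17370); r₂ = λ·B[:,1] = (-0.01695,+0.85968,-0.51055)
r₃ = r₁×r₂ = (+0.19211,+0.50391,+0.84212); SVD([r₁ r₂ r₃]) → R = UVᵀ:
  R  [+0.98123 -0.01695 +0.19211]
  R  [-0.08380 +0.85968 +0.50391]
  R  [-0.17370 -0.51055 +0.84212]
t = (+0.15648, -0.20830, +0.75515) m
tr R = 2.683035; θ = arccos((tr R − 1)/2) = 0.570710 rad = 32.699°
axis k = ((R−Rᵀ)₃₂, (R−Rᵀ)₁₃, (R−Rᵀ)₂₁) / (2 sinθ) = (-0.938906, +0.338566, -0.061872)
rvec = θ·k = (-0.535844, +0.193223, -0.035311)

rvec=(-0.5358, 0.1932, -0.0353) tvec=(0.1565, -0.2083, 0.7551)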